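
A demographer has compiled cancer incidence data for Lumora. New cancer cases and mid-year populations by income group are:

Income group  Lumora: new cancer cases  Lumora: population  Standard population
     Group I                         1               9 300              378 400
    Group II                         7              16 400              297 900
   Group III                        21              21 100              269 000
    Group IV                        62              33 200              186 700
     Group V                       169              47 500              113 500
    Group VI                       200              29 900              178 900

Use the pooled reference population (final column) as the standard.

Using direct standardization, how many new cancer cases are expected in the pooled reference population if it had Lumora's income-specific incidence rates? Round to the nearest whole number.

Income-specific rates per 100 000 for Lumora: 10.75, 42.68, 99.53, 186.75, 355.79, 668.90.
Expected new cancer cases = Σ (standard pop × income-specific rate ÷ 100 000)
= 378 400×10.75/100 000 + 297 900×42.68/100 000 + 269 000×99.53/100 000 + 186 700×186.75/100 000 + 113 500×355.79/100 000 + 178 900×668.90/100 000
= 40.69 + 127.15 + 267.73 + 348.66 + 403.82 + 1196.66 = 2384.70.

2385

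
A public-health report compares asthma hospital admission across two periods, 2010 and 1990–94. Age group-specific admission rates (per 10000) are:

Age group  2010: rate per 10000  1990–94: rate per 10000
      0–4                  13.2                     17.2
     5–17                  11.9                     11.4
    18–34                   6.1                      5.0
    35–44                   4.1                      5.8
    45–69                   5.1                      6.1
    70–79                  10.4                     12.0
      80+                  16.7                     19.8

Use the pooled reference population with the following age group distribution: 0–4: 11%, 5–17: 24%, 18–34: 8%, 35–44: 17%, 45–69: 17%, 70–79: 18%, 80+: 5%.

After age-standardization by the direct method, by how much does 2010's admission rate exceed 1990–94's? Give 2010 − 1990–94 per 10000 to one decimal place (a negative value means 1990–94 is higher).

-1.1

Standard weights: 0.11, 0.24, 0.08, 0.17, 0.17, 0.18, 0.05.
2010: 0.1100×13.2 + 0.2400×11.9 + 0.0800×6.1 + 0.1700×4.1 + 0.1700×5.1 + 0.1800×10.4 + 0.0500×16.7 = 9.0670 per 10000.
1990–94: 0.1100×17.2 + 0.2400×11.4 + 0.0800×5.0 + 0.1700×5.8 + 0.1700×6.1 + 0.1800×12.0 + 0.0500×19.8 = 10.2010 per 10000.
Difference = 9.0670 − 10.2010 = -1.1340.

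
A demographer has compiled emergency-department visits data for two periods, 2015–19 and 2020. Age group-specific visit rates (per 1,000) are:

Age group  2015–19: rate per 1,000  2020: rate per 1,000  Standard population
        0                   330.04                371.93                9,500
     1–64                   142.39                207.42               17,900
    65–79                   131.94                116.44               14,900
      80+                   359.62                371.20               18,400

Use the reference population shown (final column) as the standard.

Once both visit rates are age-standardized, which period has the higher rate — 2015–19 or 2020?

Standard total = 60,700; weights = 0.1565, 0.2949, 0.2455, 0.3031.
2015–19: 0.1565×330.04 + 0.2949×142.39 + 0.2455×131.94 + 0.3031×359.62 = 235.0424 per 1,000.
2020: 0.1565×371.93 + 0.2949×207.42 + 0.2455×116.44 + 0.3031×371.20 = 260.4809 per 1,000.

2020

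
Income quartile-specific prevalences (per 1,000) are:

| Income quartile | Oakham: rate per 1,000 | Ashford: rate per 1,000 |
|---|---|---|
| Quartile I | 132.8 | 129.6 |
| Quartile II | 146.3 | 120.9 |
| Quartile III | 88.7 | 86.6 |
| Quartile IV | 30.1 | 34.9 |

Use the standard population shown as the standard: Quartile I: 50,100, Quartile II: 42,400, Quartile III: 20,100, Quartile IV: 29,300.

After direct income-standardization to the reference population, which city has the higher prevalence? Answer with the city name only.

Standard total = 141,900; weights = 0.3531, 0.2988, 0.1416, 0.2065.
Oakham: 0.3531×132.8 + 0.2988×146.3 + 0.1416×88.7 + 0.2065×30.1 = 109.3813 per 1,000.
Ashford: 0.3531×129.6 + 0.2988×120.9 + 0.1416×86.6 + 0.2065×34.9 = 101.3555 per 1,000.

Oakham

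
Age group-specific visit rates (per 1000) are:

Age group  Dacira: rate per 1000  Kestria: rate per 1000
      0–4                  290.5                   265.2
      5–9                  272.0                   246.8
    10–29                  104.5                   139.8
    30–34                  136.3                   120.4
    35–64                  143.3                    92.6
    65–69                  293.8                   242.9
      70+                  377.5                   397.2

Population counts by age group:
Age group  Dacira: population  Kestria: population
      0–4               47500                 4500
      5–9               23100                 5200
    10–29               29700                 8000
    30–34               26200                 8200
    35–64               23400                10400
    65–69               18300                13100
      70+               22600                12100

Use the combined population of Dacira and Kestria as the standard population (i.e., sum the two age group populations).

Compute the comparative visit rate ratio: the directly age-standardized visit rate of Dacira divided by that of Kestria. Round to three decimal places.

Combined standard total = 252300; weights = 0.2061, 0.1122, 0.1494, 0.1363, 0.1340, 0.1245, 0.1375.
Dacira: 0.2061×290.5 + 0.1122×272.0 + 0.1494×104.5 + 0.1363×136.3 + 0.1340×143.3 + 0.1245×293.8 + 0.1375×377.5 = 232.2635 per 1000.
Kestria: 0.2061×265.2 + 0.1122×246.8 + 0.1494×139.8 + 0.1363×120.4 + 0.1340×92.6 + 0.1245×242.9 + 0.1375×397.2 = 216.9118 per 1000.
Ratio = 232.2635 ÷ 216.9118 = 1.07077.

1.071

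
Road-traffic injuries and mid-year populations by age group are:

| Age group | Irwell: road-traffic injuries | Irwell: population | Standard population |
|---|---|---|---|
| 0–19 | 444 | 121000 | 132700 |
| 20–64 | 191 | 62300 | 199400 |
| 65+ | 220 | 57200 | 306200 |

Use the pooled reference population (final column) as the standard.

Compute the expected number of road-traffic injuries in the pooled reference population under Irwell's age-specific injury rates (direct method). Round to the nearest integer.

2276

Age-specific rates per 100000 for Irwell: 366.94, 306.58, 384.62.
Expected road-traffic injuries = Σ (standard pop × age-specific rate ÷ 100000)
= 132700×366.94/100000 + 199400×306.58/100000 + 306200×384.62/100000
= 486.93 + 611.32 + 1177.69 = 2275.95.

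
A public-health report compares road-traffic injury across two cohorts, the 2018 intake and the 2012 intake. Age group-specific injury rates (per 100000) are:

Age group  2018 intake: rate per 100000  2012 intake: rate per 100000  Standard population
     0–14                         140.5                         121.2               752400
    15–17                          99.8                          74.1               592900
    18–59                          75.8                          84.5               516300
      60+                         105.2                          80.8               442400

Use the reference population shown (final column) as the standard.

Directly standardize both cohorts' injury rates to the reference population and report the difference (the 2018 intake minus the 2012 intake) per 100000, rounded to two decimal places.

15.65

Standard total = 2304000; weights = 0.3266, 0.2573, 0.2241, 0.1920.
The 2018 intake: 0.3266×140.5 + 0.2573×99.8 + 0.2241×75.8 + 0.1920×105.2 = 108.7498 per 100000.
The 2012 intake: 0.3266×121.2 + 0.2573×74.1 + 0.2241×84.5 + 0.1920×80.8 = 93.0981 per 100000.
Difference = 108.7498 − 93.0981 = 15.6517.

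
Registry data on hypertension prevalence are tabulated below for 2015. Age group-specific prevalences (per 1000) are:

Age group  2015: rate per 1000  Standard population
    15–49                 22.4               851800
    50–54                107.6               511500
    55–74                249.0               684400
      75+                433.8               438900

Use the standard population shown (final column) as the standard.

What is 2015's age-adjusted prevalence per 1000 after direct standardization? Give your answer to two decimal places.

174.91

Standard total = 2486600; weights = 0.3426, 0.2057, 0.2752, 0.1765.
Standardized rate: 0.3426×22.4 + 0.2057×107.6 + 0.2752×249.0 + 0.1765×433.8 = 174.9088 per 1000.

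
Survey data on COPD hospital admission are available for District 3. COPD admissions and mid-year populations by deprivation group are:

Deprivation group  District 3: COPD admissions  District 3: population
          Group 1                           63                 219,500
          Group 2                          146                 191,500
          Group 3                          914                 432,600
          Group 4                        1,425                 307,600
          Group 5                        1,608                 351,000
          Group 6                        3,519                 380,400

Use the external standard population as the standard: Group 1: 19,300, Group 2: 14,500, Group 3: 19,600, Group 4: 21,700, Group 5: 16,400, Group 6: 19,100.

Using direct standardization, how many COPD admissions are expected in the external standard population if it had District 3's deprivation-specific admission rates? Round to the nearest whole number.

410

Deprivation-specific rates per 10,000 for District 3: 2.87, 7.62, 21.13, 46.33, 45.81, 92.51.
Expected COPD admissions = Σ (standard pop × deprivation-specific rate ÷ 10,000)
= 19,300×2.87/10,000 + 14,500×7.62/10,000 + 19,600×21.13/10,000 + 21,700×46.33/10,000 + 16,400×45.81/10,000 + 19,100×92.51/10,000
= 5.54 + 11.05 + 41.41 + 100.53 + 75.13 + 176.69 = 410.36.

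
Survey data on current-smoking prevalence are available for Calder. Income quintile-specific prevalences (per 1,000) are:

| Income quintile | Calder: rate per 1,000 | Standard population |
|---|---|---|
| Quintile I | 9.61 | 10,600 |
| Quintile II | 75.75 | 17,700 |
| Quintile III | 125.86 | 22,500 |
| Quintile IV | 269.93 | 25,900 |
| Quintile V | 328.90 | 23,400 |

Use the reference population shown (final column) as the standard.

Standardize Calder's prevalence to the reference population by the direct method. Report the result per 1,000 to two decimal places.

Standard total = 100,100; weights = 0.1059, 0.1768, 0.2248, 0.2587, 0.2338.
Standardized rate: 0.1059×9.61 + 0.1768×75.75 + 0.2248×125.86 + 0.2587×269.93 + 0.2338×328.90 = 189.4300 per 1,000.

189.43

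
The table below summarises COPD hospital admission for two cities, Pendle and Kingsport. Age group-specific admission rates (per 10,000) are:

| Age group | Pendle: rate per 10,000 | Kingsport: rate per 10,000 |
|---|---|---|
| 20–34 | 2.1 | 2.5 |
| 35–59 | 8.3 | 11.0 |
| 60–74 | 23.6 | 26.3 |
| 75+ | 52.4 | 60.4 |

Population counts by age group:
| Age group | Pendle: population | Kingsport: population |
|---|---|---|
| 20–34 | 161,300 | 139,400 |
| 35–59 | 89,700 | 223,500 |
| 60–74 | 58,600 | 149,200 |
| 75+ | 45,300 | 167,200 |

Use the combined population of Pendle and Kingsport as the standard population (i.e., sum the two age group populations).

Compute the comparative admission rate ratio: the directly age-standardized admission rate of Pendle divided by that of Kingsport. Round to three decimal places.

0.857

Combined standard total = 1,034,200; weights = 0.2908, 0.3028, 0.2009, 0.2055.
Pendle: 0.2908×2.1 + 0.3028×8.3 + 0.2009×23.6 + 0.2055×52.4 = 18.6329 per 10,000.
Kingsport: 0.2908×2.5 + 0.3028×11.0 + 0.2009×26.3 + 0.2055×60.4 = 21.7531 per 10,000.
Ratio = 18.6329 ÷ 21.7531 = 0.85656.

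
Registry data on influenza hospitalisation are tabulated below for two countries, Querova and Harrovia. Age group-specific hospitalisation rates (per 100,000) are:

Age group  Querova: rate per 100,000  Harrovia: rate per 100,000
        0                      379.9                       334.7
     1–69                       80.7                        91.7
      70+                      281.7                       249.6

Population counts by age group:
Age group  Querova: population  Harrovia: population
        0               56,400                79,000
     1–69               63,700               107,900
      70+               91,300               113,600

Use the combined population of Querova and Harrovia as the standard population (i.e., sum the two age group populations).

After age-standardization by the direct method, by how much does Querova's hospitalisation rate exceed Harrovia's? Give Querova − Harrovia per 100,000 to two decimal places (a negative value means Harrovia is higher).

Combined standard total = 511,900; weights = 0.2645, 0.3352, 0.4003.
Querova: 0.2645×379.9 + 0.3352×80.7 + 0.4003×281.7 = 240.2948 per 100,000.
Harrovia: 0.2645×334.7 + 0.3352×91.7 + 0.4003×249.6 = 219.1778 per 100,000.
Difference = 240.2948 − 219.1778 = 21.1170.

21.12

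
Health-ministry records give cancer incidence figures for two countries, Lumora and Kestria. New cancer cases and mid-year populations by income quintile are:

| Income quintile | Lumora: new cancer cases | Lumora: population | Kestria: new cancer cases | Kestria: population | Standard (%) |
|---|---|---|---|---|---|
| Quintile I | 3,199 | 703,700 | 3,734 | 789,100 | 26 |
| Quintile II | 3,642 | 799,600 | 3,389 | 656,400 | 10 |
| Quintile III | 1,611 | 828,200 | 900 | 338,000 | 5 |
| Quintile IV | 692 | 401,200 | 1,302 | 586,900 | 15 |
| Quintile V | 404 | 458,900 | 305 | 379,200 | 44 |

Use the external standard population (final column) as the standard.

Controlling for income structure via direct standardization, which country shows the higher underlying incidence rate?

Kestria

Income-specific rates per 100,000 for Lumora: 454.60, 455.48, 194.52, 172.48, 88.04.
For Kestria: 473.20, 516.30, 266.27, 221.84, 80.43.
Standard weights: 0.26, 0.10, 0.05, 0.15, 0.44.
Lumora: 0.2600×454.60 + 0.1000×455.48 + 0.0500×194.52 + 0.1500×172.48 + 0.4400×88.04 = 238.0774 per 100,000.
Kestria: 0.2600×473.20 + 0.1000×516.30 + 0.0500×266.27 + 0.1500×221.84 + 0.4400×80.43 = 256.6418 per 100,000.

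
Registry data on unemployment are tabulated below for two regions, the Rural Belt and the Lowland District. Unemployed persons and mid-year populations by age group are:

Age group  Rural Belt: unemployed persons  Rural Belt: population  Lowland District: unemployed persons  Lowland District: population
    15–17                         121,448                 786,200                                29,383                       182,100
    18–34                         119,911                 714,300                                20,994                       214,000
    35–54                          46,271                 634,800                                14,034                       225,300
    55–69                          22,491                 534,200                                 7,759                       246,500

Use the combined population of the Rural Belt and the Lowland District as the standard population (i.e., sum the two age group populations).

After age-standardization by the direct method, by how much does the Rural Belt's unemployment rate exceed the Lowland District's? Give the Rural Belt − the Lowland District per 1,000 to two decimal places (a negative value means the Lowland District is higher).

Age-specific rates per 1,000 for the Rural Belt: 154.475, 167.872, 72.891, 42.102.
For the Lowland District: 161.356, 98.103, 62.290, 31.477.
Combined standard total = 3,537,400; weights = 0.2737, 0.2624, 0.2431, 0.2207.
The Rural Belt: 0.2737×154.475 + 0.2624×167.872 + 0.2431×72.891 + 0.2207×42.102 = 113.3533 per 1,000.
The Lowland District: 0.2737×161.356 + 0.2624×98.103 + 0.2431×62.290 + 0.2207×31.477 = 92.0054 per 1,000.
Difference = 113.3533 − 92.0054 = 21.3479.

21.35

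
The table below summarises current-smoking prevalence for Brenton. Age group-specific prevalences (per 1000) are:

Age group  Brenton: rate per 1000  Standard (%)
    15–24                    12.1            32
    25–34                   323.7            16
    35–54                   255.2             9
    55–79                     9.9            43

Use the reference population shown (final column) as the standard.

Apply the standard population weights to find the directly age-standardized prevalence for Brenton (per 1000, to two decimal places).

82.89

Standard weights: 0.32, 0.16, 0.09, 0.43.
Standardized rate: 0.3200×12.1 + 0.1600×323.7 + 0.0900×255.2 + 0.4300×9.9 = 82.8890 per 1000.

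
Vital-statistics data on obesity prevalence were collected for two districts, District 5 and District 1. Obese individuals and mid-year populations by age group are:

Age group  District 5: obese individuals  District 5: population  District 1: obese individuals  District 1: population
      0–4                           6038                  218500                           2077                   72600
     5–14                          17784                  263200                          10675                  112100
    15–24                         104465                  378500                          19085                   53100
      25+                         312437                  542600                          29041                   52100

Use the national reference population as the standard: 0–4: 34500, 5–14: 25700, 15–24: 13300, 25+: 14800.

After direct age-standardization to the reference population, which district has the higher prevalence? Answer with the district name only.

Age-specific rates per 1000 for District 5: 27.634, 67.568, 275.997, 575.815.
For District 1: 28.609, 95.227, 359.416, 557.409.
Standard total = 88300; weights = 0.3907, 0.2911, 0.1506, 0.1676.
District 5: 0.3907×27.634 + 0.2911×67.568 + 0.1506×275.997 + 0.1676×575.815 = 168.5470 per 1000.
District 1: 0.3907×28.609 + 0.2911×95.227 + 0.1506×359.416 + 0.1676×557.409 = 186.4579 per 1000.
The crude rates (314.17 vs 210.00) would put District 5 higher, but that reflects its age composition; once standardized to a common age structure, District 1 has the higher underlying rate.

District 1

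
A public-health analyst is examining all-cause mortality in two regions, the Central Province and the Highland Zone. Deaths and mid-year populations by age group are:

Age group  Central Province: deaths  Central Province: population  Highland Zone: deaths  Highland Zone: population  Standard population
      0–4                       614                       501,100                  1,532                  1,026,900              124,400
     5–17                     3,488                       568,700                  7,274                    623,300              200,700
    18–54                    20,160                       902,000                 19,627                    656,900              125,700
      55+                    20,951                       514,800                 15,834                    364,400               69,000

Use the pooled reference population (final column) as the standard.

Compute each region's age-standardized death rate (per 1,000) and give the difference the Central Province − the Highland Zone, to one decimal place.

-4.4

Age-specific rates per 1,000 for the Central Province: 1.225, 6.133, 22.350, 40.697.
For the Highland Zone: 1.492, 11.670, 29.878, 43.452.
Standard total = 519,800; weights = 0.2393, 0.3861, 0.2418, 0.1327.
The Central Province: 0.2393×1.225 + 0.3861×6.133 + 0.2418×22.350 + 0.1327×40.697 = 13.4685 per 1,000.
The Highland Zone: 0.2393×1.492 + 0.3861×11.670 + 0.2418×29.878 + 0.1327×43.452 = 17.8563 per 1,000.
Difference = 13.4685 − 17.8563 = -4.3877.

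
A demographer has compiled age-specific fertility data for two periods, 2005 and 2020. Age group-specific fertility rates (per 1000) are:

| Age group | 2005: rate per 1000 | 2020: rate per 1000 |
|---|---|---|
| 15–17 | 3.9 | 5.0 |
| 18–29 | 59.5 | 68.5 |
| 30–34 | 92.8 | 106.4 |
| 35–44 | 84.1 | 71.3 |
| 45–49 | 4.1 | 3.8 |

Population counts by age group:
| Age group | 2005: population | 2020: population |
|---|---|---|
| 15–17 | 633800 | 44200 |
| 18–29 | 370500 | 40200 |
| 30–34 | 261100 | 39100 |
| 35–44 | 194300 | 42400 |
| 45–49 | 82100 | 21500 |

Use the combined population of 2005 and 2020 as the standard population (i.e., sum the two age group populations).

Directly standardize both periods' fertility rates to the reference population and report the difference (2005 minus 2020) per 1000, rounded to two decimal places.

-3.16

Combined standard total = 1729200; weights = 0.3921, 0.2375, 0.1736, 0.1369, 0.0599.
2005: 0.3921×3.9 + 0.2375×59.5 + 0.1736×92.8 + 0.1369×84.1 + 0.0599×4.1 = 43.5292 per 1000.
2020: 0.3921×5.0 + 0.2375×68.5 + 0.1736×106.4 + 0.1369×71.3 + 0.0599×3.8 = 46.6890 per 1000.
Difference = 43.5292 − 46.6890 = -3.1598.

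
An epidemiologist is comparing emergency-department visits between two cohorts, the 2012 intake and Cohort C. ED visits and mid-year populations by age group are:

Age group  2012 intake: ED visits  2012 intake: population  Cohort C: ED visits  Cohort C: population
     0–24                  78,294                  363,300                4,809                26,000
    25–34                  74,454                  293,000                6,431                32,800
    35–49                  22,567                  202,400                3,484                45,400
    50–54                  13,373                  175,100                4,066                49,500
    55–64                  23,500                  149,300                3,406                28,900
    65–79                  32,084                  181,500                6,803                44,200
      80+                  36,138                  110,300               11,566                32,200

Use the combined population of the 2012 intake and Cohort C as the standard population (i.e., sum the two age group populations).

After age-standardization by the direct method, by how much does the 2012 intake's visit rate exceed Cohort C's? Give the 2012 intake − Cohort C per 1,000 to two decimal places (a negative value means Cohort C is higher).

26.43

Age-specific rates per 1,000 for the 2012 intake: 215.508, 254.109, 111.497, 76.374, 157.401, 176.771, 327.634.
For Cohort C: 184.962, 196.067, 76.740, 82.141, 117.855, 153.914, 359.193.
Combined standard total = 1,733,900; weights = 0.2245, 0.1879, 0.1429, 0.1295, 0.1028, 0.1302, 0.0822.
The 2012 intake: 0.2245×215.508 + 0.1879×254.109 + 0.1429×111.497 + 0.1295×76.374 + 0.1028×157.401 + 0.1302×176.771 + 0.0822×327.634 = 188.0745 per 1,000.
Cohort C: 0.2245×184.962 + 0.1879×196.067 + 0.1429×76.740 + 0.1295×82.141 + 0.1028×117.855 + 0.1302×153.914 + 0.0822×359.193 = 161.6439 per 1,000.
Difference = 188.0745 − 161.6439 = 26.4306.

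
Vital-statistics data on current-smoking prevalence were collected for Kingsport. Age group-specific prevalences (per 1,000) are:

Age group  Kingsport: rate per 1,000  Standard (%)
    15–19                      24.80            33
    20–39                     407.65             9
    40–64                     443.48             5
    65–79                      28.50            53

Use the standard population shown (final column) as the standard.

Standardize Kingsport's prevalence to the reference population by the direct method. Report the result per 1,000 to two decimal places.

82.15

Standard weights: 0.33, 0.09, 0.05, 0.53.
Standardized rate: 0.3300×24.80 + 0.0900×407.65 + 0.0500×443.48 + 0.5300×28.50 = 82.1515 per 1,000.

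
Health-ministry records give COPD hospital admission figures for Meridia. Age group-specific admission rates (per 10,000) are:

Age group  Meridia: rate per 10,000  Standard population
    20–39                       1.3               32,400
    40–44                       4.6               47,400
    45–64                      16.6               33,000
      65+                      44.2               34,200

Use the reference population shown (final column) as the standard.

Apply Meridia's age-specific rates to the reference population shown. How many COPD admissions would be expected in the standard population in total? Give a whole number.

232

Expected COPD admissions = Σ (standard pop × age-specific rate ÷ 10,000)
= 32,400×1.3/10,000 + 47,400×4.6/10,000 + 33,000×16.6/10,000 + 34,200×44.2/10,000
= 4.21 + 21.80 + 54.78 + 151.16 = 231.96.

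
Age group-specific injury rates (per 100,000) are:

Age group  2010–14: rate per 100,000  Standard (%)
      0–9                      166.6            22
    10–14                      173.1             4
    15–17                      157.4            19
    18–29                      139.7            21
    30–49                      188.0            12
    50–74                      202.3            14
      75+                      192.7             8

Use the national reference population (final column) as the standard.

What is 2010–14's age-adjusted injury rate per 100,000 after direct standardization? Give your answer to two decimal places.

Standard weights: 0.22, 0.04, 0.19, 0.21, 0.12, 0.14, 0.08.
Standardized rate: 0.2200×166.6 + 0.0400×173.1 + 0.1900×157.4 + 0.2100×139.7 + 0.1200×188.0 + 0.1400×202.3 + 0.0800×192.7 = 169.1170 per 100,000.

169.12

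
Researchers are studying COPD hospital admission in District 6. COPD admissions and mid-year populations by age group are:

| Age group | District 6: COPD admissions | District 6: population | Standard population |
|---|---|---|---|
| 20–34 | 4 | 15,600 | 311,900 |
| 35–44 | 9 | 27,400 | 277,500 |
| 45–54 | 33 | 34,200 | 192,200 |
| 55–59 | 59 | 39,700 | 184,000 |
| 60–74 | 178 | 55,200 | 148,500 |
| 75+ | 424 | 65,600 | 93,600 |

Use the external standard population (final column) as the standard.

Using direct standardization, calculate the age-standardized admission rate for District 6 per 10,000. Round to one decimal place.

14.2

Age-specific rates per 10,000 for District 6: 2.56, 3.28, 9.65, 14.86, 32.25, 64.63.
Standard total = 1,207,700; weights = 0.2583, 0.2298, 0.1591, 0.1524, 0.1230, 0.0775.
Standardized rate: 0.2583×2.56 + 0.2298×3.28 + 0.1591×9.65 + 0.1524×14.86 + 0.1230×32.25 + 0.0775×64.63 = 14.1912 per 10,000.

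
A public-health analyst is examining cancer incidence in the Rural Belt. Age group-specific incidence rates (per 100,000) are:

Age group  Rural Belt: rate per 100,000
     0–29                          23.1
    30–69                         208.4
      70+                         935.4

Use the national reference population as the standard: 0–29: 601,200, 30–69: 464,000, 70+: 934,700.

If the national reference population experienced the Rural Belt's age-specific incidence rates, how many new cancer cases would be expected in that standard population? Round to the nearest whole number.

9849

Expected new cancer cases = Σ (standard pop × age-specific rate ÷ 100,000)
= 601,200×23.1/100,000 + 464,000×208.4/100,000 + 934,700×935.4/100,000
= 138.88 + 966.98 + 8743.18 = 9849.04.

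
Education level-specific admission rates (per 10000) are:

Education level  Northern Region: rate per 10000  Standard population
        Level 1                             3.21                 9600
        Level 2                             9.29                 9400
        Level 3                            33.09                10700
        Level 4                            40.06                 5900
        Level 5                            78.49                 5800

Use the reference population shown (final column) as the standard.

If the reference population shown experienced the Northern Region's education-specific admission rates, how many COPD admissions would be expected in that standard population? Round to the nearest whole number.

116

Expected COPD admissions = Σ (standard pop × education-specific rate ÷ 10000)
= 9600×3.21/10000 + 9400×9.29/10000 + 10700×33.09/10000 + 5900×40.06/10000 + 5800×78.49/10000
= 3.08 + 8.73 + 35.41 + 23.64 + 45.52 = 116.38.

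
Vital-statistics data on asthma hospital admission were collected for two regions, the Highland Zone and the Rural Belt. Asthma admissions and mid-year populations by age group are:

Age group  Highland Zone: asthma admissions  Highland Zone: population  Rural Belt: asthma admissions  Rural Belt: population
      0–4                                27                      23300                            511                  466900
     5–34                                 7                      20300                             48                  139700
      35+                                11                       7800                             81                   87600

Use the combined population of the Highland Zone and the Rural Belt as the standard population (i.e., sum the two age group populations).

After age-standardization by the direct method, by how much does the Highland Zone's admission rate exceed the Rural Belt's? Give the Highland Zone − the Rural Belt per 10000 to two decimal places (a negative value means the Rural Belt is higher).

Age-specific rates per 10000 for the Highland Zone: 11.59, 3.45, 14.10.
For the Rural Belt: 10.94, 3.44, 9.25.
Combined standard total = 745600; weights = 0.6575, 0.2146, 0.1280.
The Highland Zone: 0.6575×11.59 + 0.2146×3.45 + 0.1280×14.10 = 10.1630 per 10000.
The Rural Belt: 0.6575×10.94 + 0.2146×3.44 + 0.1280×9.25 = 9.1160 per 10000.
Difference = 10.1630 − 9.1160 = 1.0470.

1.05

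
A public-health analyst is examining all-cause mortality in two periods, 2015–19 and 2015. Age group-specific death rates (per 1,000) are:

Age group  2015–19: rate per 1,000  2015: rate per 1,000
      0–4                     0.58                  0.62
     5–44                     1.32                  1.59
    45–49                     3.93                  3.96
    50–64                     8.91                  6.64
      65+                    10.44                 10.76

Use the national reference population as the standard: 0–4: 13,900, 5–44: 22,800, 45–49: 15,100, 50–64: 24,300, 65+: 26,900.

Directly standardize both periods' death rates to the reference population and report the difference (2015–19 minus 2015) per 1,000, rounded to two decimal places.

Standard total = 103,000; weights = 0.1350, 0.2214, 0.1466, 0.2359, 0.2612.
2015–19: 0.1350×0.58 + 0.2214×1.32 + 0.1466×3.93 + 0.2359×8.91 + 0.2612×10.44 = 5.7752 per 1,000.
2015: 0.1350×0.62 + 0.2214×1.59 + 0.1466×3.96 + 0.2359×6.64 + 0.2612×10.76 = 5.3928 per 1,000.
Difference = 5.7752 − 5.3928 = 0.3824.

0.38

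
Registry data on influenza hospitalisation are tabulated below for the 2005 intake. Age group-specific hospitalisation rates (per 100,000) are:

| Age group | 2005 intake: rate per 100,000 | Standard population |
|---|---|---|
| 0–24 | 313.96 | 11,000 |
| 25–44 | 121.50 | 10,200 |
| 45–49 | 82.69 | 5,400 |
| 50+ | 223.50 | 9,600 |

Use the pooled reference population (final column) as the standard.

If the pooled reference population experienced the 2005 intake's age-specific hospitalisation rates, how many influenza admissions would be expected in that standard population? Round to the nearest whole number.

Expected influenza admissions = Σ (standard pop × age-specific rate ÷ 100,000)
= 11,000×313.96/100,000 + 10,200×121.50/100,000 + 5,400×82.69/100,000 + 9,600×223.50/100,000
= 34.54 + 12.39 + 4.47 + 21.46 = 72.85.

73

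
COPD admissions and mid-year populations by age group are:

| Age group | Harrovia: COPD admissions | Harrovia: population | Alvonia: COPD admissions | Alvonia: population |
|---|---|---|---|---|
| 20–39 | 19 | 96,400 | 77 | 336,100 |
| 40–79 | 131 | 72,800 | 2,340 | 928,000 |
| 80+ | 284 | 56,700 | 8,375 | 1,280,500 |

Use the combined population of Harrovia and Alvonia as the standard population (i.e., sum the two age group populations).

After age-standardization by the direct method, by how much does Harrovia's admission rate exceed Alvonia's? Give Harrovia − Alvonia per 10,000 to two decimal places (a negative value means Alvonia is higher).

-10.05

Age-specific rates per 10,000 for Harrovia: 1.97, 17.99, 50.09.
For Alvonia: 2.29, 25.22, 65.40.
Combined standard total = 2,770,500; weights = 0.1561, 0.3612, 0.4827.
Harrovia: 0.1561×1.97 + 0.3612×17.99 + 0.4827×50.09 = 30.9833 per 10,000.
Alvonia: 0.1561×2.29 + 0.3612×25.22 + 0.4827×65.40 = 41.0341 per 10,000.
Difference = 30.9833 − 41.0341 = -10.0508.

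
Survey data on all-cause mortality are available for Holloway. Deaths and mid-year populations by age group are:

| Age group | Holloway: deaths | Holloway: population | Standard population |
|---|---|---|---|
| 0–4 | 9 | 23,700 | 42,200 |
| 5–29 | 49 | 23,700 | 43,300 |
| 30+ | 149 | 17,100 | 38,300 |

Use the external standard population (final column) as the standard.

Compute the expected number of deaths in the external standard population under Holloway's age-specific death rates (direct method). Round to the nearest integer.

439

Age-specific rates per 1,000 for Holloway: 0.380, 2.068, 8.713.
Expected deaths = Σ (standard pop × age-specific rate ÷ 1,000)
= 42,200×0.380/1,000 + 43,300×2.068/1,000 + 38,300×8.713/1,000
= 16.03 + 89.52 + 333.73 = 439.27.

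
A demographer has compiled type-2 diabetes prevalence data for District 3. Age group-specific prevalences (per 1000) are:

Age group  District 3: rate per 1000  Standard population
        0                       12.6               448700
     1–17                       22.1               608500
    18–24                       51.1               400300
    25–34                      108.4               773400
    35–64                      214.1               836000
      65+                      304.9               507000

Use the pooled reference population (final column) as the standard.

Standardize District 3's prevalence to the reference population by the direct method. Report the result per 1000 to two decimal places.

127.86

Standard total = 3573900; weights = 0.1255, 0.1703, 0.1120, 0.2164, 0.2339, 0.1419.
Standardized rate: 0.1255×12.6 + 0.1703×22.1 + 0.1120×51.1 + 0.2164×108.4 + 0.2339×214.1 + 0.1419×304.9 = 127.8618 per 1000.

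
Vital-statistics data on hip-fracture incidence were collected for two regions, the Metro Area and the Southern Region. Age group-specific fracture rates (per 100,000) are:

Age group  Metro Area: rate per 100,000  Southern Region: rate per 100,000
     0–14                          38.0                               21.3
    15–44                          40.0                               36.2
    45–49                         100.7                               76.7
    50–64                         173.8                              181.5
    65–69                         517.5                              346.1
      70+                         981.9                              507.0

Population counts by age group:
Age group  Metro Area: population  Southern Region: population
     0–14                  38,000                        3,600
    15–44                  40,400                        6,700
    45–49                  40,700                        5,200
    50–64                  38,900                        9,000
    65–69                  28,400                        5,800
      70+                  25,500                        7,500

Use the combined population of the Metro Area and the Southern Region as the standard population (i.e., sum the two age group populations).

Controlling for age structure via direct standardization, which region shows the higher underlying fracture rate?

Metro Area

Combined standard total = 249,700; weights = 0.1666, 0.1886, 0.1838, 0.1918, 0.1370, 0.1322.
The Metro Area: 0.1666×38.0 + 0.1886×40.0 + 0.1838×100.7 + 0.1918×173.8 + 0.1370×517.5 + 0.1322×981.9 = 266.3722 per 100,000.
The Southern Region: 0.1666×21.3 + 0.1886×36.2 + 0.1838×76.7 + 0.1918×181.5 + 0.1370×346.1 + 0.1322×507.0 = 173.7008 per 100,000.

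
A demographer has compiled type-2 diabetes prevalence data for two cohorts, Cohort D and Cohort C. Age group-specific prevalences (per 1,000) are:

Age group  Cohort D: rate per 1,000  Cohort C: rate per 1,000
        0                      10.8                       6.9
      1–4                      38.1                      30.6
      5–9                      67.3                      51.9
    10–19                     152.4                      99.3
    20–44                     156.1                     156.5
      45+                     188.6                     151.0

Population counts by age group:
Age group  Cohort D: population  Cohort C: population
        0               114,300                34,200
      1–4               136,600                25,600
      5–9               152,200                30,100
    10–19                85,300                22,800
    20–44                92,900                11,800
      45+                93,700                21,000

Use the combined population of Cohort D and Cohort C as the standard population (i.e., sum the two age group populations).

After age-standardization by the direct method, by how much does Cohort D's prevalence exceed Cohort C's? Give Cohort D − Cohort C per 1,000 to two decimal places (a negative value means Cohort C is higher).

Combined standard total = 820,500; weights = 0.1810, 0.1977, 0.2222, 0.1317, 0.1276, 0.1398.
Cohort D: 0.1810×10.8 + 0.1977×38.1 + 0.2222×67.3 + 0.1317×152.4 + 0.1276×156.1 + 0.1398×188.6 = 90.8019 per 1,000.
Cohort C: 0.1810×6.9 + 0.1977×30.6 + 0.2222×51.9 + 0.1317×99.3 + 0.1276×156.5 + 0.1398×151.0 = 72.9908 per 1,000.
Difference = 90.8019 − 72.9908 = 17.8111.

17.81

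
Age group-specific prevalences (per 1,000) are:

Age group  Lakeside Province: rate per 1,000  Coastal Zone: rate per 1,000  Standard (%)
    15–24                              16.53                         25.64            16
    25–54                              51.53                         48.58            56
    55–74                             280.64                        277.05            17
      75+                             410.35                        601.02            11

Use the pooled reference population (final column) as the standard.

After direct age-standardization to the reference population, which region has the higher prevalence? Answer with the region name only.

Standard weights: 0.16, 0.56, 0.17, 0.11.
The Lakeside Province: 0.1600×16.53 + 0.5600×51.53 + 0.1700×280.64 + 0.1100×410.35 = 124.3489 per 1,000.
The Coastal Zone: 0.1600×25.64 + 0.5600×48.58 + 0.1700×277.05 + 0.1100×601.02 = 144.5179 per 1,000.

Coastal Zone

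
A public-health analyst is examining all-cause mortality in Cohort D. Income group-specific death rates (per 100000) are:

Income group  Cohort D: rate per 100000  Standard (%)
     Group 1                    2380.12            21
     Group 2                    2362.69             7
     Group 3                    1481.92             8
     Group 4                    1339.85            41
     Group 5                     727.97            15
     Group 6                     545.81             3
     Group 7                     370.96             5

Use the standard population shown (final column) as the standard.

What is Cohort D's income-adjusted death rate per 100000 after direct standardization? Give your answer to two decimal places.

1477.22

Standard weights: 0.21, 0.07, 0.08, 0.41, 0.15, 0.03, 0.05.
Standardized rate: 0.2100×2380.12 + 0.0700×2362.69 + 0.0800×1481.92 + 0.4100×1339.85 + 0.1500×727.97 + 0.0300×545.81 + 0.0500×370.96 = 1477.2234 per 100000.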